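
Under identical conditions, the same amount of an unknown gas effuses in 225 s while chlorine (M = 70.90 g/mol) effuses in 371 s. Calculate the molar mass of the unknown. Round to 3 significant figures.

26.1 g/mol

Since effusion rate ∝ 1/√M, t_X/t_Cl₂ = √(M_X/M_Cl₂).
225/371 = 0.6065 = √(M_X/70.90)
M_X = 70.90 × 0.6065² = 70.90 × 0.3678 = 26.1 g/mol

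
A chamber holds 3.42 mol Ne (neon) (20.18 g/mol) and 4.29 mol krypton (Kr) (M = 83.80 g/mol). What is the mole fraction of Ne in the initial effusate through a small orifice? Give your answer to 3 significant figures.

Effusion rate of each component ∝ n_i/√M_i (partial pressure × 1/√M).
So x_Ne in the escaping gas = (n_Ne/√M_Ne) / Σ(n_i/√M_i)
= (3.42/√20.18) / (3.42/√20.18 + 4.29/√83.80) = 0.7613/(0.7613 + 0.4686) = 0.619.

0.619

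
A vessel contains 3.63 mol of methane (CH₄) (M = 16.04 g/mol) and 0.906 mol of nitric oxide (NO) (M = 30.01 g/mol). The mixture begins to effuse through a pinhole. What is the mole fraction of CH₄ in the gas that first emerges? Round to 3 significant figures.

The effusion rate of species i is ∝ p_i/√M_i ∝ n_i/√M_i.
So x_CH₄ in the escaping gas = (n_CH₄/√M_CH₄) / Σ(n_i/√M_i)
= (3.63/√16.04) / (3.63/√16.04 + 0.906/√30.01) = 0.9064/(0.9064 + 0.1654) = 0.846.

0.846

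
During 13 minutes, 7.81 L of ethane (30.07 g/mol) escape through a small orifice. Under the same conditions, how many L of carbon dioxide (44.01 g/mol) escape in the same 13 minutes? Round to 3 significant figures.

6.46 L

Since effusion rate ∝ 1/√M, rate_CO₂/rate_C₂H₆ = √(M_C₂H₆/M_CO₂) = √(30.07/44.01) = √0.6833 = 0.8266.
So the volume for CO₂ is 7.81 × 0.8266 = 6.46 L.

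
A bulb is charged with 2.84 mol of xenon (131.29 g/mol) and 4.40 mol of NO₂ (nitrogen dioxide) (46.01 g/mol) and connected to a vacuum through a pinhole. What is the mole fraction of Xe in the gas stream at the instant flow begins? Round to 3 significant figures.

0.276

The effusion rate of species i is ∝ p_i/√M_i ∝ n_i/√M_i.
x_Xe(eff) = (n_Xe/√M_Xe) / (n_Xe/√M_Xe + n_NO₂/√M_NO₂)
= (2.84/√131.29) / (2.84/√131.29 + 4.40/√46.01) = 0.2479/(0.2479 + 0.6487) = 0.276.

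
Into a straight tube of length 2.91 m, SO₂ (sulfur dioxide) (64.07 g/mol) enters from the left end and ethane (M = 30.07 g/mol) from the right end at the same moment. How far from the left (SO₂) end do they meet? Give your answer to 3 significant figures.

Graham's law gives d_SO₂/d_C₂H₆ = rate_SO₂/rate_C₂H₆ = √(M_C₂H₆/M_SO₂) = √(30.07/64.07) = 0.6851.
With d_SO₂ + d_C₂H₆ = 2.91 m, d_C₂H₆ = 2.91/(1 + 0.6851) = 1.727 m.
d_SO₂ = 2.91 − 1.727 = 1.18 m.

1.18 m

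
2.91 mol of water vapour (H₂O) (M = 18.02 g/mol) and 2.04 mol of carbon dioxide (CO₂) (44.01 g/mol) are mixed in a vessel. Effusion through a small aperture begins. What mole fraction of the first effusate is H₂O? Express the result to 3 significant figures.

Each component's effusion rate ∝ (its partial pressure)·(1/√M) ∝ n_i/√M_i.
Mole fraction of H₂O in the effusate = (n_H₂O/√M_H₂O) / (n_H₂O/√M_H₂O + n_CO₂/√M_CO₂)
= (2.91/√18.02) / (2.91/√18.02 + 2.04/√44.01) = 0.6855/(0.6855 + 0.3075) = 0.690.

0.690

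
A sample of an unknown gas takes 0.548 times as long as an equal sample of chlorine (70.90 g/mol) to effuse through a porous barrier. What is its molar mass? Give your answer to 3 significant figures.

21.3 g/mol

Graham's law gives t_X/t_Cl₂ = √(M_X/M_Cl₂).
0.548 = √(M_X/70.90)
M_X = 70.90 × 0.548² = 70.90 × 0.3003 = 21.3 g/mol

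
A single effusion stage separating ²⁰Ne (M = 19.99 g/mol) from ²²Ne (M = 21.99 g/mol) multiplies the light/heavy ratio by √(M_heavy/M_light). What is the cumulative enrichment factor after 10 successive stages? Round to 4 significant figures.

1.611

After 10 stages the ratio has grown by (√(21.99/19.99))^10 = (21.99/19.99)^(10/2).
= 1.10005^5 = 1.611.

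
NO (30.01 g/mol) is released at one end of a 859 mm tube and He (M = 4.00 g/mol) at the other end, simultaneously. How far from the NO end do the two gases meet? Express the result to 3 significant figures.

230 mm

Distances travelled in equal time are proportional to diffusion rates, so d_NO/d_He = √(M_He/M_NO) = √(4.00/30.01) = 0.3651.
With d_NO + d_He = 859 mm, d_He = 859/(1 + 0.3651) = 629.3 mm.
d_NO = 859 − 629.3 = 230 mm.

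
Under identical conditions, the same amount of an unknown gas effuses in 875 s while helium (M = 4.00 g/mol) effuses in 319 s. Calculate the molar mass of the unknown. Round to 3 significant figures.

30.1 g/mol

Using Graham's law: t_X/t_He = √(M_X/M_He).
875/319 = 2.743 = √(M_X/4.00)
M_X = 4.00 × 2.743² = 4.00 × 7.524 = 30.1 g/mol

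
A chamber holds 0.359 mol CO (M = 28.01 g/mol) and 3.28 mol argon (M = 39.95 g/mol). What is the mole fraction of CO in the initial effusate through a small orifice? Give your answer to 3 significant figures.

0.116

The effusion rate of species i is ∝ p_i/√M_i ∝ n_i/√M_i.
So x_CO in the escaping gas = (n_CO/√M_CO) / Σ(n_i/√M_i)
= (0.359/√28.01) / (0.359/√28.01 + 3.28/√39.95) = 0.06783/(0.06783 + 0.5189) = 0.116.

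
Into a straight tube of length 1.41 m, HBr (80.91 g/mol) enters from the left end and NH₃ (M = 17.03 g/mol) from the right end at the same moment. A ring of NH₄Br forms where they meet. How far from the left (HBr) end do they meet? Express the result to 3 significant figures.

In equal time, each gas travels a distance ∝ its rate ∝ 1/√M, so d_HBr/d_NH₃ = √(M_NH₃/M_HBr) = √(17.03/80.91) = 0.4588.
With d_HBr + d_NH₃ = 1.41 m, d_NH₃ = 1.41/(1 + 0.4588) = 0.9666 m.
d_HBr = 1.41 − 0.9666 = 0.443 m.

0.443 m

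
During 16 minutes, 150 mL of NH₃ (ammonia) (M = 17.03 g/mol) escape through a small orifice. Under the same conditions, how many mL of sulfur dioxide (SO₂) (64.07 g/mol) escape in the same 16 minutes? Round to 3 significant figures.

77.3 mL

Graham's law gives rate_SO₂/rate_NH₃ = √(M_NH₃/M_SO₂) = √(17.03/64.07) = √0.2658 = 0.5156.
So the volume for SO₂ is 150 × 0.5156 = 77.3 mL.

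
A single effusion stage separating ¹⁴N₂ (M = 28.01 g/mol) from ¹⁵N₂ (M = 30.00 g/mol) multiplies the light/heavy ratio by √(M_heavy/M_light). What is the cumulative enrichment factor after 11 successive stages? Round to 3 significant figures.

1.46

The single-stage factor is √(M_heavy/M_light), so 11 stages give [√(30.00/28.01)]^11 = (30.00/28.01)^(11/2).
= 1.07105^(11/2) = 1.46.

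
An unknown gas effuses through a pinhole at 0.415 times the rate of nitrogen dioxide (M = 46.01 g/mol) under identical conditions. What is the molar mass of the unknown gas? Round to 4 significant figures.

From Graham's law, rate_X/rate_NO₂ = √(M_NO₂/M_X).
0.415 = √(46.01/M_X)
M_X = 46.01 / 0.415² = 46.01 / 0.1722 = 267.2 g/mol

267.2 g/mol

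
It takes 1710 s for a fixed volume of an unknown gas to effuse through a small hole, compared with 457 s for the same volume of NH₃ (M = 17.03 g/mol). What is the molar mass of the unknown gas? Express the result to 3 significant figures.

Using Graham's law: t_X/t_NH₃ = √(M_X/M_NH₃).
1710/457 = 3.742 = √(M_X/17.03)
M_X = 17.03 × 3.742² = 17.03 × 14.00 = 238 g/mol

238 g/mol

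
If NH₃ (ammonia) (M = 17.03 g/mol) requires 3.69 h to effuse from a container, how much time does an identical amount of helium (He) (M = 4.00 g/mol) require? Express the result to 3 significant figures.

Since effusion rate ∝ 1/√M, t_He/t_NH₃ = √(M_He/M_NH₃) = √(4.00/17.03) = √0.2349 = 0.4846.
So the time for He is 3.69 × 0.4846 = 1.79 h.

1.79 h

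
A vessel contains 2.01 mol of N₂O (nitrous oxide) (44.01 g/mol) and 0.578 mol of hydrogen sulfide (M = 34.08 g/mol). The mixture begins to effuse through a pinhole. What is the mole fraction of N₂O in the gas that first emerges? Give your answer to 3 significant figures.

0.754

Effusion rate of each component ∝ n_i/√M_i (partial pressure × 1/√M).
Mole fraction of N₂O in the effusate = (n_N₂O/√M_N₂O) / (n_N₂O/√M_N₂O + n_H₂S/√M_H₂S)
= (2.01/√44.01) / (2.01/√44.01 + 0.578/√34.08) = 0.3030/(0.3030 + 0.09901) = 0.754.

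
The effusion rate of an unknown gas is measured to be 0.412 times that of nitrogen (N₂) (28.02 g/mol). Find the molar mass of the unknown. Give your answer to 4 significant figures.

By Graham's law, rate_X/rate_N₂ = √(M_N₂/M_X).
0.412 = √(28.02/M_X)
M_X = 28.02 / 0.412² = 28.02 / 0.1697 = 165.1 g/mol

165.1 g/mol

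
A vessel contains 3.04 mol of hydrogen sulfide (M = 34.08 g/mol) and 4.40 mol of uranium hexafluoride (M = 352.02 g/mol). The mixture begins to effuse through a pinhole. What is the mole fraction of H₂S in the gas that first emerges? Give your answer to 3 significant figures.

Effusion rate of each component ∝ n_i/√M_i (partial pressure × 1/√M).
x_H₂S(eff) = (n_H₂S/√M_H₂S) / (n_H₂S/√M_H₂S + n_UF₆/√M_UF₆)
= (3.04/√34.08) / (3.04/√34.08 + 4.40/√352.02) = 0.5207/(0.5207 + 0.2345) = 0.689.

0.689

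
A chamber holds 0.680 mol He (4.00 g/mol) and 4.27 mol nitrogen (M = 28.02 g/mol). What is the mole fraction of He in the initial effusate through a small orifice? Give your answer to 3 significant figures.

Each component's effusion rate ∝ (its partial pressure)·(1/√M) ∝ n_i/√M_i.
Mole fraction of He in the effusate = (n_He/√M_He) / (n_He/√M_He + n_N₂/√M_N₂)
= (0.680/√4.00) / (0.680/√4.00 + 4.27/√28.02) = 0.3400/(0.3400 + 0.8067) = 0.297.

0.297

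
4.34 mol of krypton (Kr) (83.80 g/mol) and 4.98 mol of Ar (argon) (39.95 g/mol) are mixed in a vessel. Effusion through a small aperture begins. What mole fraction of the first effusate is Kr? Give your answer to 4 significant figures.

0.3757

The effusion rate of species i is ∝ p_i/√M_i ∝ n_i/√M_i.
x_Kr(eff) = (n_Kr/√M_Kr) / (n_Kr/√M_Kr + n_Ar/√M_Ar)
= (4.34/√83.80) / (4.34/√83.80 + 4.98/√39.95) = 0.4741/(0.4741 + 0.7879) = 0.3757.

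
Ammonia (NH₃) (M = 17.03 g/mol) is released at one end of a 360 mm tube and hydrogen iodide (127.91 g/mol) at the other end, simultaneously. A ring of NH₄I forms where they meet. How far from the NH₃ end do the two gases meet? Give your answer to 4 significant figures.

The fronts meet when d_NH₃ + d_HI = L with d_NH₃/d_HI = √(M_HI/M_NH₃) (Graham's law). Here √(M_HI/M_NH₃) = √(127.91/17.03) = 2.741.
With d_NH₃ + d_HI = 360 mm, d_HI = 360/(1 + 2.741) = 96.24 mm.
d_NH₃ = 360 − 96.24 = 263.8 mm.

263.8 mm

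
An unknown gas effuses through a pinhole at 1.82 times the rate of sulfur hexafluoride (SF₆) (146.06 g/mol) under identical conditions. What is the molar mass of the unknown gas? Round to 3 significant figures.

44.1 g/mol

From Graham's law, rate_X/rate_SF₆ = √(M_SF₆/M_X).
1.82 = √(146.06/M_X)
M_X = 146.06 / 1.82² = 146.06 / 3.312 = 44.1 g/mol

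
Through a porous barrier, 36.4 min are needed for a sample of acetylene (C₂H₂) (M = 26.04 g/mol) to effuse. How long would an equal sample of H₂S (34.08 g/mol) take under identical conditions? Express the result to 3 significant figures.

41.6 min

Using Graham's law: t_H₂S/t_C₂H₂ = √(M_H₂S/M_C₂H₂) = √(34.08/26.04) = √1.309 = 1.144.
So the time for H₂S is 36.4 × 1.144 = 41.6 min.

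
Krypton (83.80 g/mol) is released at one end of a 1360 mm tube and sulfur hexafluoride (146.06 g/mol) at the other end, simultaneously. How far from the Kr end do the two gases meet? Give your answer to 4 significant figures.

773.8 mm

The fronts meet when d_Kr + d_SF₆ = L with d_Kr/d_SF₆ = √(M_SF₆/M_Kr) (Graham's law). Here √(M_SF₆/M_Kr) = √(146.06/83.80) = 1.320.
With d_Kr + d_SF₆ = 1360 mm, d_SF₆ = 1360/(1 + 1.320) = 586.2 mm.
d_Kr = 1360 − 586.2 = 773.8 mm.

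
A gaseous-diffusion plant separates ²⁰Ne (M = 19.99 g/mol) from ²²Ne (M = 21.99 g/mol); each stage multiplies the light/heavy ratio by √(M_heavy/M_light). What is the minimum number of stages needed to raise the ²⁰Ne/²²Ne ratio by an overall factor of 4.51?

32

Per stage α = (21.99/19.99)^(1/2) = 1.10005^0.5, giving ln α = 0.04768.
Need α^N ≥ 4.51 ⇒ N ≥ ln(4.51) / ln α = 1.506 / 0.04768 = 31.59.
Rounding up, N = 32 stages.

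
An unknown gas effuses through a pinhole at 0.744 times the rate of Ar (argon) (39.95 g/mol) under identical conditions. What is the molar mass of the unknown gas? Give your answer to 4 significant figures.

72.17 g/mol

By Graham's law, rate_X/rate_Ar = √(M_Ar/M_X).
0.744 = √(39.95/M_X)
M_X = 39.95 / 0.744² = 39.95 / 0.5535 = 72.17 g/mol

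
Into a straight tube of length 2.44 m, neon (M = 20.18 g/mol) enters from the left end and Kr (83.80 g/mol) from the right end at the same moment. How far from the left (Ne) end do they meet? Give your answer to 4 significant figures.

The fronts meet when d_Ne + d_Kr = L with d_Ne/d_Kr = √(M_Kr/M_Ne) (Graham's law). Here √(M_Kr/M_Ne) = √(83.80/20.18) = 2.038.
With d_Ne + d_Kr = 2.44 m, d_Kr = 2.44/(1 + 2.038) = 0.8032 m.
d_Ne = 2.44 − 0.8032 = 1.637 m.

1.637 m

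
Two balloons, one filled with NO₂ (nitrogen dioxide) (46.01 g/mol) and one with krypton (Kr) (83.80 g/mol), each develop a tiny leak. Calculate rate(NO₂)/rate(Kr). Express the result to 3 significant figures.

1.35

Graham's law gives rate_NO₂/rate_Kr = √(M_Kr/M_NO₂) = √(83.80/46.01) = √1.821 = 1.35.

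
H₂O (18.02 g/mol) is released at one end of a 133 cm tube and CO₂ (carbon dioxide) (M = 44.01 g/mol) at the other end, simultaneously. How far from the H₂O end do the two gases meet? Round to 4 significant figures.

81.10 cm

In equal time, each gas travels a distance ∝ its rate ∝ 1/√M, so d_H₂O/d_CO₂ = √(M_CO₂/M_H₂O) = √(44.01/18.02) = 1.563.
With d_H₂O + d_CO₂ = 133 cm, d_CO₂ = 133/(1 + 1.563) = 51.90 cm.
d_H₂O = 133 − 51.90 = 81.10 cm.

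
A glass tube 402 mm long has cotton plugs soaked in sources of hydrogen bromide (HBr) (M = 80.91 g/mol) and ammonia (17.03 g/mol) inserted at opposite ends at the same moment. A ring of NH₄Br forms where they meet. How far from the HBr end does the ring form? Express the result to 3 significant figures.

126 mm

Distances travelled in equal time are proportional to diffusion rates, so d_HBr/d_NH₃ = √(M_NH₃/M_HBr) = √(17.03/80.91) = 0.4588.
With d_HBr + d_NH₃ = 402 mm, d_NH₃ = 402/(1 + 0.4588) = 275.6 mm.
d_HBr = 402 − 275.6 = 126 mm.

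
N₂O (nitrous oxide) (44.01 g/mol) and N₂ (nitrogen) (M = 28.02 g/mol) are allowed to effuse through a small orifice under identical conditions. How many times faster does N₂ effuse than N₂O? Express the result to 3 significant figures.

From Graham's law, rate_N₂/rate_N₂O = √(M_N₂O/M_N₂) = √(44.01/28.02) = √1.571 = 1.25.

1.25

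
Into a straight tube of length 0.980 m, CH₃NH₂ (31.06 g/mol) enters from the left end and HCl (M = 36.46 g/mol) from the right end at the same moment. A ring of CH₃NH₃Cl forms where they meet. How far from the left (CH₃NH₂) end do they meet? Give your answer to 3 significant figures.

Graham's law gives d_CH₃NH₂/d_HCl = rate_CH₃NH₂/rate_HCl = √(M_HCl/M_CH₃NH₂) = √(36.46/31.06) = 1.083.
With d_CH₃NH₂ + d_HCl = 0.980 m, d_HCl = 0.980/(1 + 1.083) = 0.4704 m.
d_CH₃NH₂ = 0.980 − 0.4704 = 0.510 m.

0.510 m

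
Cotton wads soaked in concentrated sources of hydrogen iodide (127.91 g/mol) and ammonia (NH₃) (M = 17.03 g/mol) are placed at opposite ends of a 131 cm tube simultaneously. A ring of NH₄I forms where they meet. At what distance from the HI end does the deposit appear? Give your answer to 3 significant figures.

Distances travelled in equal time are proportional to diffusion rates, so d_HI/d_NH₃ = √(M_NH₃/M_HI) = √(17.03/127.91) = 0.3649.
With d_HI + d_NH₃ = 131 cm, d_NH₃ = 131/(1 + 0.3649) = 95.98 cm.
d_HI = 131 − 95.98 = 35.0 cm.

35.0 cm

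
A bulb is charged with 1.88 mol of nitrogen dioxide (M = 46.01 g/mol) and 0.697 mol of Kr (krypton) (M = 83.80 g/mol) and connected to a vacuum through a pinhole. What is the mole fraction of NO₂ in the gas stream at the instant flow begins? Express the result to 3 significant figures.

0.784

Each component's effusion rate ∝ (its partial pressure)·(1/√M) ∝ n_i/√M_i.
So x_NO₂ in the escaping gas = (n_NO₂/√M_NO₂) / Σ(n_i/√M_i)
= (1.88/√46.01) / (1.88/√46.01 + 0.697/√83.80) = 0.2772/(0.2772 + 0.07614) = 0.784.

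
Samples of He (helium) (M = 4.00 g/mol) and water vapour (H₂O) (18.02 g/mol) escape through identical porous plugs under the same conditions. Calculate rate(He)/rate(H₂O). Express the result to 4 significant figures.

2.122

Using Graham's law: rate_He/rate_H₂O = √(M_H₂O/M_He) = √(18.02/4.00) = √4.505 = 2.122.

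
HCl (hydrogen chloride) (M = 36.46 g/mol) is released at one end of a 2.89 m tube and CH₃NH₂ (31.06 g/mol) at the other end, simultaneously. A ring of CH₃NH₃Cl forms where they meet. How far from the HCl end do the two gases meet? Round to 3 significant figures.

Distances travelled in equal time are proportional to diffusion rates, so d_HCl/d_CH₃NH₂ = √(M_CH₃NH₂/M_HCl) = √(31.06/36.46) = 0.9230.
With d_HCl + d_CH₃NH₂ = 2.89 m, d_CH₃NH₂ = 2.89/(1 + 0.9230) = 1.503 m.
d_HCl = 2.89 − 1.503 = 1.39 m.

1.39 m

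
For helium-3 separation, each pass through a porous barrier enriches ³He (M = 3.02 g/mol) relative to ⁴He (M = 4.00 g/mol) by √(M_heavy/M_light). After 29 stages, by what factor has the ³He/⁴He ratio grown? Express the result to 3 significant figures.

58.9

Each stage multiplies the ratio by α = √(4.00/3.02), so after 29 stages the overall factor is α^29 = (4.00/3.02)^(29/2).
= 1.32450^(29/2) = 58.9.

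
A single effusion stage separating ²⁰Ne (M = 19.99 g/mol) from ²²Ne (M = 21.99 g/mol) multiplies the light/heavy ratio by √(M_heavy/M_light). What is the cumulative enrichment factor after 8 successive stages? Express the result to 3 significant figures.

1.46

After 8 stages the ratio has grown by (√(21.99/19.99))^8 = (21.99/19.99)^(8/2).
= 1.10005^4 = 1.46.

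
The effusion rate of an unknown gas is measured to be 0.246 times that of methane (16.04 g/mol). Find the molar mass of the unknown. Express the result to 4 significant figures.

265.1 g/mol

From Graham's law, rate_X/rate_CH₄ = √(M_CH₄/M_X).
0.246 = √(16.04/M_X)
M_X = 16.04 / 0.246² = 16.04 / 0.06052 = 265.1 g/mol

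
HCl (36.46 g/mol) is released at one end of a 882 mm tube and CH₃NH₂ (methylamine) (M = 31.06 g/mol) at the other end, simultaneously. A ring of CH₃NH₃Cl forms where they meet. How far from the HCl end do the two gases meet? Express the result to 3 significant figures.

The fronts meet when d_HCl + d_CH₃NH₂ = L with d_HCl/d_CH₃NH₂ = √(M_CH₃NH₂/M_HCl) (Graham's law). Here √(M_CH₃NH₂/M_HCl) = √(31.06/36.46) = 0.9230.
With d_HCl + d_CH₃NH₂ = 882 mm, d_CH₃NH₂ = 882/(1 + 0.9230) = 458.7 mm.
d_HCl = 882 − 458.7 = 423 mm.

423 mm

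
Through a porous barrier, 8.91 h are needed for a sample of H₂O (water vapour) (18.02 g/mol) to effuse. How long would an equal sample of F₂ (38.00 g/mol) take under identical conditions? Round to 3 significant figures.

12.9 h

By Graham's law, t_F₂/t_H₂O = √(M_F₂/M_H₂O) = √(38.00/18.02) = √2.109 = 1.452.
So the time for F₂ is 8.91 × 1.452 = 12.9 h.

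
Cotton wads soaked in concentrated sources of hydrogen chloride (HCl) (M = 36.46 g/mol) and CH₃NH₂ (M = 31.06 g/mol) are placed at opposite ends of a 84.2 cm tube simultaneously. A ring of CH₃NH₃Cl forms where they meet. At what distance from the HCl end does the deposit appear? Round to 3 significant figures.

40.4 cm

In equal time, each gas travels a distance ∝ its rate ∝ 1/√M, so d_HCl/d_CH₃NH₂ = √(M_CH₃NH₂/M_HCl) = √(31.06/36.46) = 0.9230.
With d_HCl + d_CH₃NH₂ = 84.2 cm, d_CH₃NH₂ = 84.2/(1 + 0.9230) = 43.79 cm.
d_HCl = 84.2 − 43.79 = 40.4 cm.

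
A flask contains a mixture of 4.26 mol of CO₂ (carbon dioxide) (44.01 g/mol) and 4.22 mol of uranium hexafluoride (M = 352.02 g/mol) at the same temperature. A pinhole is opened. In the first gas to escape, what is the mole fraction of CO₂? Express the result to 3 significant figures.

0.741

Rate_i ∝ x_i/√M_i (Graham's law weighted by mole fraction), so the effusate composition follows n_i/√M_i.
x_CO₂(eff) = (n_CO₂/√M_CO₂) / (n_CO₂/√M_CO₂ + n_UF₆/√M_UF₆)
= (4.26/√44.01) / (4.26/√44.01 + 4.22/√352.02) = 0.6421/(0.6421 + 0.2249) = 0.741.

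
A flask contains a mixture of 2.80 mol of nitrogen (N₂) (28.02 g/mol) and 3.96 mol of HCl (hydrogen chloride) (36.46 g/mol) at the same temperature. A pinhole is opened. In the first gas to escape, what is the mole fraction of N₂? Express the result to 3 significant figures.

0.446

Each component's effusion rate ∝ (its partial pressure)·(1/√M) ∝ n_i/√M_i.
Mole fraction of N₂ in the effusate = (n_N₂/√M_N₂) / (n_N₂/√M_N₂ + n_HCl/√M_HCl)
= (2.80/√28.02) / (2.80/√28.02 + 3.96/√36.46) = 0.5290/(0.5290 + 0.6558) = 0.446.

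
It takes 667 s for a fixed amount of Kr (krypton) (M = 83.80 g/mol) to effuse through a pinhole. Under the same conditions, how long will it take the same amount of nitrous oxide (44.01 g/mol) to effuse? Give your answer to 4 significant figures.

By Graham's law, t_N₂O/t_Kr = √(M_N₂O/M_Kr) = √(44.01/83.80) = √0.5252 = 0.7247.
So the time for N₂O is 667 × 0.7247 = 483.4 s.

483.4 s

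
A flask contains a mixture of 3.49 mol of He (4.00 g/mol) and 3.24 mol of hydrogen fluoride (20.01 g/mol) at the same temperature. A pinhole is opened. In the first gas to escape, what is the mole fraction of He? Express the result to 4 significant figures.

Each component's effusion rate ∝ (its partial pressure)·(1/√M) ∝ n_i/√M_i.
Mole fraction of He in the effusate = (n_He/√M_He) / (n_He/√M_He + n_HF/√M_HF)
= (3.49/√4.00) / (3.49/√4.00 + 3.24/√20.01) = 1.745/(1.745 + 0.7243) = 0.7067.

0.7067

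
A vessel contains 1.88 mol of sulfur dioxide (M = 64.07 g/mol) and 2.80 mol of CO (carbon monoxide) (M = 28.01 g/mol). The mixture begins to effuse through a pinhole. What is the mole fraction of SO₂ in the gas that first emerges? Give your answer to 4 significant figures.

0.3075

Effusion rate of each component ∝ n_i/√M_i (partial pressure × 1/√M).
So x_SO₂ in the escaping gas = (n_SO₂/√M_SO₂) / Σ(n_i/√M_i)
= (1.88/√64.07) / (1.88/√64.07 + 2.80/√28.01) = 0.2349/(0.2349 + 0.5291) = 0.3075.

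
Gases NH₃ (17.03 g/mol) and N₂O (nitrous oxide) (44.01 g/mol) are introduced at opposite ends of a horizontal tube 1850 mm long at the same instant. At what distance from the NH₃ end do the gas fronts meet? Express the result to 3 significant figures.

1140 mm

Graham's law gives d_NH₃/d_N₂O = rate_NH₃/rate_N₂O = √(M_N₂O/M_NH₃) = √(44.01/17.03) = 1.608.
With d_NH₃ + d_N₂O = 1850 mm, d_N₂O = 1850/(1 + 1.608) = 709.5 mm.
d_NH₃ = 1850 − 709.5 = 1140 mm.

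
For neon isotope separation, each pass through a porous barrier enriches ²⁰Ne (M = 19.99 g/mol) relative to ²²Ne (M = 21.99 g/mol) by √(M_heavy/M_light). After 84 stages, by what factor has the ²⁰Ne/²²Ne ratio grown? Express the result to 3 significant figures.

The single-stage factor is √(M_heavy/M_light), so 84 stages give [√(21.99/19.99)]^84 = (21.99/19.99)^(84/2).
= 1.10005^42 = 54.9.

54.9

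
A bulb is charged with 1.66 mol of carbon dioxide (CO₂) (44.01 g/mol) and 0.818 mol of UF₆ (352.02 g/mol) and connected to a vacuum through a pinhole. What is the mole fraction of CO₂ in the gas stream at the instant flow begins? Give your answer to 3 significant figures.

Effusion rate of each component ∝ n_i/√M_i (partial pressure × 1/√M).
x_CO₂(eff) = (n_CO₂/√M_CO₂) / (n_CO₂/√M_CO₂ + n_UF₆/√M_UF₆)
= (1.66/√44.01) / (1.66/√44.01 + 0.818/√352.02) = 0.2502/(0.2502 + 0.04360) = 0.852.

0.852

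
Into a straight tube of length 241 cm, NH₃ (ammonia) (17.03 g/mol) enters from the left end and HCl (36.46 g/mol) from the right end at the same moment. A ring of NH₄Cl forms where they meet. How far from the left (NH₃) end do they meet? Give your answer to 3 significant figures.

143 cm

Distances travelled in equal time are proportional to diffusion rates, so d_NH₃/d_HCl = √(M_HCl/M_NH₃) = √(36.46/17.03) = 1.463.
With d_NH₃ + d_HCl = 241 cm, d_HCl = 241/(1 + 1.463) = 97.84 cm.
d_NH₃ = 241 − 97.84 = 143 cm.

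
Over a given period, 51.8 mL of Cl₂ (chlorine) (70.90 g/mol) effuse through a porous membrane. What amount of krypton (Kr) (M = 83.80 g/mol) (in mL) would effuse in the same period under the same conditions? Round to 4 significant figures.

By Graham's law, rate_Kr/rate_Cl₂ = √(M_Cl₂/M_Kr) = √(70.90/83.80) = √0.8461 = 0.9198.
So the volume for Kr is 51.8 × 0.9198 = 47.65 mL.

47.65 mL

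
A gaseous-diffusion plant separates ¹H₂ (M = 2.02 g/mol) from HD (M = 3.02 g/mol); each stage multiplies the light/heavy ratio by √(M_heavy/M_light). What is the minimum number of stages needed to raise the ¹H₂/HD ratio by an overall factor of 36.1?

Single-stage factor α = √(3.02/2.02), so ln α = ½ ln(1.49505) = 0.2011.
Need α^N ≥ 36.1 ⇒ N ≥ ln(36.1) / ln α = 3.586 / 0.2011 = 17.84.
Minimum whole number of stages: N = 18.

18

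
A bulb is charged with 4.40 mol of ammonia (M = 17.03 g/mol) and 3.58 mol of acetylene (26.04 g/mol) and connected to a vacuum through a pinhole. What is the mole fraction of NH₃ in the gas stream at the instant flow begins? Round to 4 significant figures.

0.6031

Rate_i ∝ x_i/√M_i (Graham's law weighted by mole fraction), so the effusate composition follows n_i/√M_i.
So x_NH₃ in the escaping gas = (n_NH₃/√M_NH₃) / Σ(n_i/√M_i)
= (4.40/√17.03) / (4.40/√17.03 + 3.58/√26.04) = 1.066/(1.066 + 0.7016) = 0.6031.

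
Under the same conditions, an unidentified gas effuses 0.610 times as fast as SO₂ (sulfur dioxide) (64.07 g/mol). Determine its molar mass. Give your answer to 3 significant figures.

172 g/mol

From Graham's law, rate_X/rate_SO₂ = √(M_SO₂/M_X).
0.610 = √(64.07/M_X)
M_X = 64.07 / 0.610² = 64.07 / 0.3721 = 172 g/mol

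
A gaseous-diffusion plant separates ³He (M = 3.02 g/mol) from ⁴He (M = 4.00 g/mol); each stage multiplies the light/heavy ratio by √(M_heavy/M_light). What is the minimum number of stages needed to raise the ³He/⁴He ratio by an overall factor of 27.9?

24

With α = √(4.00/3.02) per stage, ln α = ½ ln(1.32450) = 0.1405.
Need α^N ≥ 27.9 ⇒ N ≥ ln(27.9) / ln α = 3.329 / 0.1405 = 23.69.
Minimum whole number of stages: N = 24.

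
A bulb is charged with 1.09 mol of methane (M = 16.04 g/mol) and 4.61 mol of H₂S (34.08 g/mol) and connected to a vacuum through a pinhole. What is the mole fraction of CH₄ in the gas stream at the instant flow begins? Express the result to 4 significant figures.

Rate_i ∝ x_i/√M_i (Graham's law weighted by mole fraction), so the effusate composition follows n_i/√M_i.
Mole fraction of CH₄ in the effusate = (n_CH₄/√M_CH₄) / (n_CH₄/√M_CH₄ + n_H₂S/√M_H₂S)
= (1.09/√16.04) / (1.09/√16.04 + 4.61/√34.08) = 0.2722/(0.2722 + 0.7897) = 0.2563.

0.2563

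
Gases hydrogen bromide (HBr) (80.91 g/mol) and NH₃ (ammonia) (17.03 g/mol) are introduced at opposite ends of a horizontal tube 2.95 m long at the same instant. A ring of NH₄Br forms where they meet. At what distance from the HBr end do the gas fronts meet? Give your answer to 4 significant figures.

0.9278 m

In equal time, each gas travels a distance ∝ its rate ∝ 1/√M, so d_HBr/d_NH₃ = √(M_NH₃/M_HBr) = √(17.03/80.91) = 0.4588.
With d_HBr + d_NH₃ = 2.95 m, d_NH₃ = 2.95/(1 + 0.4588) = 2.022 m.
d_HBr = 2.95 − 2.022 = 0.9278 m.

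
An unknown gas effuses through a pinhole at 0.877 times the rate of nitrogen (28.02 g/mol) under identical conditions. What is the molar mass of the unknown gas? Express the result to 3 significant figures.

36.4 g/mol

Since effusion rate ∝ 1/√M, rate_X/rate_N₂ = √(M_N₂/M_X).
0.877 = √(28.02/M_X)
M_X = 28.02 / 0.877² = 28.02 / 0.7691 = 36.4 g/mol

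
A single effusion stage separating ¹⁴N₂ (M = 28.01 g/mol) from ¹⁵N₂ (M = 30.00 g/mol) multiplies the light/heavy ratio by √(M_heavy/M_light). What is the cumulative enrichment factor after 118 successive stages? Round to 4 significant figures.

57.37

Each stage multiplies the ratio by α = √(30.00/28.01), so after 118 stages the overall factor is α^118 = (30.00/28.01)^(118/2).
= 1.07105^59 = 57.37.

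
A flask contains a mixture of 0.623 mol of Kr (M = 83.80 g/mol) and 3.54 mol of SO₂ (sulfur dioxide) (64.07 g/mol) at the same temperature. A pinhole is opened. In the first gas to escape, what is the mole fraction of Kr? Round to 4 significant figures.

0.1334

Each component's effusion rate ∝ (its partial pressure)·(1/√M) ∝ n_i/√M_i.
So x_Kr in the escaping gas = (n_Kr/√M_Kr) / Σ(n_i/√M_i)
= (0.623/√83.80) / (0.623/√83.80 + 3.54/√64.07) = 0.06806/(0.06806 + 0.4423) = 0.1334.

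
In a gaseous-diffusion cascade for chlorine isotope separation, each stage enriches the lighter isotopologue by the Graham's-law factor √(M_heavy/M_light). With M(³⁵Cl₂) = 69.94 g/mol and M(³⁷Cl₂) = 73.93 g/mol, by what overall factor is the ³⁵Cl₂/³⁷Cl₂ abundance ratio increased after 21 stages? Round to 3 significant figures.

1.79

The single-stage factor is √(M_heavy/M_light), so 21 stages give [√(73.93/69.94)]^21 = (73.93/69.94)^(21/2).
= 1.05705^(21/2) = 1.79.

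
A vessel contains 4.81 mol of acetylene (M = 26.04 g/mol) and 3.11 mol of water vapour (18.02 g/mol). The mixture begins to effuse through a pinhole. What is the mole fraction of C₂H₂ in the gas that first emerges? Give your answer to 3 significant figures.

Rate_i ∝ x_i/√M_i (Graham's law weighted by mole fraction), so the effusate composition follows n_i/√M_i.
x_C₂H₂(eff) = (n_C₂H₂/√M_C₂H₂) / (n_C₂H₂/√M_C₂H₂ + n_H₂O/√M_H₂O)
= (4.81/√26.04) / (4.81/√26.04 + 3.11/√18.02) = 0.9426/(0.9426 + 0.7326) = 0.563.

0.563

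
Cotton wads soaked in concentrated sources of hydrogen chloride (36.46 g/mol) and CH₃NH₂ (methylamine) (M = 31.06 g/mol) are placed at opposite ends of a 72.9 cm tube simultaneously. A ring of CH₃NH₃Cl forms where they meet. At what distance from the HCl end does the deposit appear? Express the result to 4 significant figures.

34.99 cm

Distances travelled in equal time are proportional to diffusion rates, so d_HCl/d_CH₃NH₂ = √(M_CH₃NH₂/M_HCl) = √(31.06/36.46) = 0.9230.
With d_HCl + d_CH₃NH₂ = 72.9 cm, d_CH₃NH₂ = 72.9/(1 + 0.9230) = 37.91 cm.
d_HCl = 72.9 − 37.91 = 34.99 cm.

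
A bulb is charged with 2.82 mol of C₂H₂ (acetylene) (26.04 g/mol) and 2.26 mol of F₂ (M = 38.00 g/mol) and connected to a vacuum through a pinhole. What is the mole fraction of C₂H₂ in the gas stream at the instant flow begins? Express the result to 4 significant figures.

0.6012

Effusion rate of each component ∝ n_i/√M_i (partial pressure × 1/√M).
Mole fraction of C₂H₂ in the effusate = (n_C₂H₂/√M_C₂H₂) / (n_C₂H₂/√M_C₂H₂ + n_F₂/√M_F₂)
= (2.82/√26.04) / (2.82/√26.04 + 2.26/√38.00) = 0.5526/(0.5526 + 0.3666) = 0.6012.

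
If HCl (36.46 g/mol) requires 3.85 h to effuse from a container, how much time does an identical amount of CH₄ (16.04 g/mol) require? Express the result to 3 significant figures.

2.55 h

Since effusion rate ∝ 1/√M, t_CH₄/t_HCl = √(M_CH₄/M_HCl) = √(16.04/36.46) = √0.4399 = 0.6633.
So the time for CH₄ is 3.85 × 0.6633 = 2.55 h.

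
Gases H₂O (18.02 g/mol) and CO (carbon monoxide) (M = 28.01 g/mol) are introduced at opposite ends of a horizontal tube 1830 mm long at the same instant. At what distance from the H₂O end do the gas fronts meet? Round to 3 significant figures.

In equal time, each gas travels a distance ∝ its rate ∝ 1/√M, so d_H₂O/d_CO = √(M_CO/M_H₂O) = √(28.01/18.02) = 1.247.
With d_H₂O + d_CO = 1830 mm, d_CO = 1830/(1 + 1.247) = 814.5 mm.
d_H₂O = 1830 − 814.5 = 1020 mm.

1020 mm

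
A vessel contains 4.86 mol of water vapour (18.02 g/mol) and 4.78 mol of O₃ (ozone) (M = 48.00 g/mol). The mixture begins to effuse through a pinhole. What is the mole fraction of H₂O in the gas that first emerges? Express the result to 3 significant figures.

0.624

Rate_i ∝ x_i/√M_i (Graham's law weighted by mole fraction), so the effusate composition follows n_i/√M_i.
So x_H₂O in the escaping gas = (n_H₂O/√M_H₂O) / Σ(n_i/√M_i)
= (4.86/√18.02) / (4.86/√18.02 + 4.78/√48.00) = 1.145/(1.145 + 0.6899) = 0.624.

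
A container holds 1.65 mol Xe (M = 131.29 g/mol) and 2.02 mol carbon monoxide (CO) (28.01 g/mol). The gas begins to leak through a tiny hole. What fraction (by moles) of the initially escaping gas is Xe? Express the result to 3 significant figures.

0.274

The effusion rate of species i is ∝ p_i/√M_i ∝ n_i/√M_i.
Mole fraction of Xe in the effusate = (n_Xe/√M_Xe) / (n_Xe/√M_Xe + n_CO/√M_CO)
= (1.65/√131.29) / (1.65/√131.29 + 2.02/√28.01) = 0.1440/(0.1440 + 0.3817) = 0.274.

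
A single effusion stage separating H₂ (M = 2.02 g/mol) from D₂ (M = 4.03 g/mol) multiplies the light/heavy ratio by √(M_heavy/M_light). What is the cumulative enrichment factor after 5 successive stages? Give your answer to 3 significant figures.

5.62

After 5 stages the ratio has grown by (√(4.03/2.02))^5 = (4.03/2.02)^(5/2).
= 1.99505^(5/2) = 5.62.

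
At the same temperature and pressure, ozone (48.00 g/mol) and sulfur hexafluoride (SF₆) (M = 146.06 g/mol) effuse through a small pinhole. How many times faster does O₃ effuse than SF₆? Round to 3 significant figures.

Since effusion rate ∝ 1/√M, rate_O₃/rate_SF₆ = √(M_SF₆/M_O₃) = √(146.06/48.00) = √3.043 = 1.74.

1.74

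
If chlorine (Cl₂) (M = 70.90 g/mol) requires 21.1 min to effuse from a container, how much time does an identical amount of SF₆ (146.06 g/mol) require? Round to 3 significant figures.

By Graham's law, t_SF₆/t_Cl₂ = √(M_SF₆/M_Cl₂) = √(146.06/70.90) = √2.060 = 1.435.
So the time for SF₆ is 21.1 × 1.435 = 30.3 min.

30.3 min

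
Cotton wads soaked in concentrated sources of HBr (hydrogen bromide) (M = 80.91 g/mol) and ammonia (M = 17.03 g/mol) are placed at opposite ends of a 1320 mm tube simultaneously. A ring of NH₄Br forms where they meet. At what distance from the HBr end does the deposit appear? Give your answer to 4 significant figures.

415.1 mm

Graham's law gives d_HBr/d_NH₃ = rate_HBr/rate_NH₃ = √(M_NH₃/M_HBr) = √(17.03/80.91) = 0.4588.
With d_HBr + d_NH₃ = 1320 mm, d_NH₃ = 1320/(1 + 0.4588) = 904.9 mm.
d_HBr = 1320 − 904.9 = 415.1 mm.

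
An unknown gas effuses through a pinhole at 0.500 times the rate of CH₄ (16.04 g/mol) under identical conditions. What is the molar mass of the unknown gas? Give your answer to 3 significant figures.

64.2 g/mol

Since effusion rate ∝ 1/√M, rate_X/rate_CH₄ = √(M_CH₄/M_X).
0.500 = √(16.04/M_X)
M_X = 16.04 / 0.500² = 16.04 / 0.2500 = 64.2 g/mol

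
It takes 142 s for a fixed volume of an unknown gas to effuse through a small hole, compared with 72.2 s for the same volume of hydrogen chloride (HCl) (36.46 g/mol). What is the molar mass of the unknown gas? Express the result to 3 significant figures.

141 g/mol

By Graham's law, t_X/t_HCl = √(M_X/M_HCl).
142/72.2 = 1.967 = √(M_X/36.46)
M_X = 36.46 × 1.967² = 36.46 × 3.868 = 141 g/mol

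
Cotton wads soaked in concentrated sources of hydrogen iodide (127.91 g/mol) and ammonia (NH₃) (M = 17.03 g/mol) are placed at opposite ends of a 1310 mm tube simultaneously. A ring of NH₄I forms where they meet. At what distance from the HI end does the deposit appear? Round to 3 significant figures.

Distances travelled in equal time are proportional to diffusion rates, so d_HI/d_NH₃ = √(M_NH₃/M_HI) = √(17.03/127.91) = 0.3649.
With d_HI + d_NH₃ = 1310 mm, d_NH₃ = 1310/(1 + 0.3649) = 959.8 mm.
d_HI = 1310 − 959.8 = 350 mm.

350 mm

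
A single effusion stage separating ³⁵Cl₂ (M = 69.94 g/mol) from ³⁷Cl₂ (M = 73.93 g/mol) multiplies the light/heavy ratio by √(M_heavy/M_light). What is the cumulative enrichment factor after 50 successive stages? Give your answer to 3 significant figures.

4.00

The single-stage factor is √(M_heavy/M_light), so 50 stages give [√(73.93/69.94)]^50 = (73.93/69.94)^(50/2).
= 1.05705^25 = 4.00.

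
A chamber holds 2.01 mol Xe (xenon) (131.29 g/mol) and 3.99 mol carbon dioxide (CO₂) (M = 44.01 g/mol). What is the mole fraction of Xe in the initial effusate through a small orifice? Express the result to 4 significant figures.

0.2258

Effusion rate of each component ∝ n_i/√M_i (partial pressure × 1/√M).
Mole fraction of Xe in the effusate = (n_Xe/√M_Xe) / (n_Xe/√M_Xe + n_CO₂/√M_CO₂)
= (2.01/√131.29) / (2.01/√131.29 + 3.99/√44.01) = 0.1754/(0.1754 + 0.6014) = 0.2258.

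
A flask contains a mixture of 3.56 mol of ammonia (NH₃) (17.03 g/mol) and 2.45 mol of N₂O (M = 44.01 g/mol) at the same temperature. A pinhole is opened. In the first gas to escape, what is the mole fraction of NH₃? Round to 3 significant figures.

The effusion rate of species i is ∝ p_i/√M_i ∝ n_i/√M_i.
x_NH₃(eff) = (n_NH₃/√M_NH₃) / (n_NH₃/√M_NH₃ + n_N₂O/√M_N₂O)
= (3.56/√17.03) / (3.56/√17.03 + 2.45/√44.01) = 0.8627/(0.8627 + 0.3693) = 0.700.

0.700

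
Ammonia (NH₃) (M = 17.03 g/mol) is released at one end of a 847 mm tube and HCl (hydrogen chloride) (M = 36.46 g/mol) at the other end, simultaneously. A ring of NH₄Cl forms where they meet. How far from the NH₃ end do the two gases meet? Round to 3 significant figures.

In equal time, each gas travels a distance ∝ its rate ∝ 1/√M, so d_NH₃/d_HCl = √(M_HCl/M_NH₃) = √(36.46/17.03) = 1.463.
With d_NH₃ + d_HCl = 847 mm, d_HCl = 847/(1 + 1.463) = 343.9 mm.
d_NH₃ = 847 − 343.9 = 503 mm.

503 mm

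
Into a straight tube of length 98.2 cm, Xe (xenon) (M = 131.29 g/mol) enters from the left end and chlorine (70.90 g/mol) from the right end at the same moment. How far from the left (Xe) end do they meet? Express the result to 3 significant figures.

In equal time, each gas travels a distance ∝ its rate ∝ 1/√M, so d_Xe/d_Cl₂ = √(M_Cl₂/M_Xe) = √(70.90/131.29) = 0.7349.
With d_Xe + d_Cl₂ = 98.2 cm, d_Cl₂ = 98.2/(1 + 0.7349) = 56.60 cm.
d_Xe = 98.2 − 56.60 = 41.6 cm.

41.6 cm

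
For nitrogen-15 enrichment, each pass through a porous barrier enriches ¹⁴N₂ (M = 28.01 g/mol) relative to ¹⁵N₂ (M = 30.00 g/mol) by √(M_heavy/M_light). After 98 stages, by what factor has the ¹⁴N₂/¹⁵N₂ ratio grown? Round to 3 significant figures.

After 98 stages the ratio has grown by (√(30.00/28.01))^98 = (30.00/28.01)^(98/2).
= 1.07105^49 = 28.9.

28.9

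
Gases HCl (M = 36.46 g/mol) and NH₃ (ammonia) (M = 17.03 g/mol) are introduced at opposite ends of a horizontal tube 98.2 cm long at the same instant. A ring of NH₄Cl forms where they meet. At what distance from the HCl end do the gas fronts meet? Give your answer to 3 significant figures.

The fronts meet when d_HCl + d_NH₃ = L with d_HCl/d_NH₃ = √(M_NH₃/M_HCl) (Graham's law). Here √(M_NH₃/M_HCl) = √(17.03/36.46) = 0.6834.
With d_HCl + d_NH₃ = 98.2 cm, d_NH₃ = 98.2/(1 + 0.6834) = 58.33 cm.
d_HCl = 98.2 − 58.33 = 39.9 cm.

39.9 cm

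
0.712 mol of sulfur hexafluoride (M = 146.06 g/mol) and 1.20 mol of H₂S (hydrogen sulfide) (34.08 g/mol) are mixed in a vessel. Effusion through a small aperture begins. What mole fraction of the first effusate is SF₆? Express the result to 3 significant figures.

0.223

The effusion rate of species i is ∝ p_i/√M_i ∝ n_i/√M_i.
Mole fraction of SF₆ in the effusate = (n_SF₆/√M_SF₆) / (n_SF₆/√M_SF₆ + n_H₂S/√M_H₂S)
= (0.712/√146.06) / (0.712/√146.06 + 1.20/√34.08) = 0.05891/(0.05891 + 0.2056) = 0.223.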